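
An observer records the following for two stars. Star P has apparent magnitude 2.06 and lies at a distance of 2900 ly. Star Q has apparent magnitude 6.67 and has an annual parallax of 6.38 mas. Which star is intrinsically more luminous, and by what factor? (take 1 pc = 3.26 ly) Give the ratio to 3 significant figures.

Star P: d = 2900 ly / 3.26 = 889.6 pc
Star P: M = m − 5 log₁₀ d + 5 = 2.06 − 5·2.9492 + 5 = -7.686
Star Q: p = 6.38 mas = 6.38×10^-3″ → d = 1/p = 156.7 pc
Star Q: M = m − 5 log₁₀ d + 5 = 6.67 − 5·2.1952 + 5 = 0.694
ΔM = M_P − M_Q = -7.686 − (0.694) = -8.380; smaller M is more luminous → Star P.
L ratio = 10^(0.4 |ΔM|) = 10^3.352 = 2249

Star P is more luminous, by a factor of 2250.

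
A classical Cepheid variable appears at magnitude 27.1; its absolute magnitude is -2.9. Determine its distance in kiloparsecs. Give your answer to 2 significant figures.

μ = m − M = 30.000
m − M = 5 log₁₀ d − 5
log₁₀ d = (m − M)/5 + 1 = 7.0000
d = 10^7.0000 = 1.000×10^7 pc
= 10000 kpc

d ≈ 10000 kpc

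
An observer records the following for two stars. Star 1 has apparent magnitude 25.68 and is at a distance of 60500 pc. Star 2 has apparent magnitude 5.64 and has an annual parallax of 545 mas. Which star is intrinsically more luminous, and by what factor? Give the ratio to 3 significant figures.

Star 1 is more luminous, by a factor of 10.5.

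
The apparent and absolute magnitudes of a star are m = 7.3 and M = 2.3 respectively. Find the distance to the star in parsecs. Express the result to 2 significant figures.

d ≈ 100 pc

μ = m − M = 5.000
m − M = 5 log₁₀ d − 5
log₁₀ d = (m − M)/5 + 1 = 2.0000
d = 10^2.0000 = 100.0 pc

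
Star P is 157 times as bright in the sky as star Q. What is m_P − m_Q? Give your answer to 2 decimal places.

Pogson: Δm = −2.5 log₁₀(ratio) = −2.5 log₁₀(157) = −2.5 × 2.1959 = -5.490
Star P is brighter, so it has the smaller magnitude: the difference is negative.

m_P − m_Q ≈ -5.49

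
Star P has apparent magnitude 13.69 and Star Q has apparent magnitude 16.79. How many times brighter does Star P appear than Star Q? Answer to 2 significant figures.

17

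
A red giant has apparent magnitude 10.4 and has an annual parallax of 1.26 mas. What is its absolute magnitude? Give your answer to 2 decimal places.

M ≈ 0.90

p = 1.26 mas = 1.26×10^-3″ → d = 1/p = 793.7 pc
5 log₁₀(d/10 pc) = 5 log₁₀(793.7) − 5 = 9.498
M = m − 5 log₁₀(d/10) = 10.4 − 9.498 = 0.902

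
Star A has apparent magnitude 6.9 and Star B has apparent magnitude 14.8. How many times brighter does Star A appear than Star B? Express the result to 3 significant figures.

Magnitude difference = -7.9
Flux ratio = 10^(−0.4 Δm) = 10^(−0.4 × -7.9) = 10^3.160 = 1445

1450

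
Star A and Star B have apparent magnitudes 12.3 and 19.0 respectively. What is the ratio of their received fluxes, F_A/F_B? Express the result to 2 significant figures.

F_A/F_B ≈ 480

Magnitude difference = -6.7
Flux ratio = 10^(−0.4 Δm) = 10^(−0.4 × -6.7) = 10^2.680 = 478.6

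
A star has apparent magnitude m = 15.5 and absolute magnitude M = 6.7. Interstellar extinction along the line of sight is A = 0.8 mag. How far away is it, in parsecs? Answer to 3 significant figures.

m − M = 5 log₁₀(d/10 pc) + A  ⇒  15.5 − (6.7) − 0.8 = 5 log₁₀(d/10)
8.000 = 5 log₁₀(d/10)
log₁₀ d = (m − M − A)/5 + 1 = 2.6000
d = 10^2.6000 = 398.1 pc

d ≈ 398 pc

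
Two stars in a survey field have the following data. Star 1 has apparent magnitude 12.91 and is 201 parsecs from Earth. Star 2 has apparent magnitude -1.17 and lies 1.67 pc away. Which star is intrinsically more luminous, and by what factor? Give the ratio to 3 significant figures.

Star 1: M = m − 5 log₁₀ d + 5 = 12.91 − 5·2.3032 + 5 = 6.394
Star 2: M = m − 5 log₁₀ d + 5 = -1.17 − 5·0.2227 + 5 = 2.716
ΔM = M_1 − M_2 = 6.394 − (2.716) = 3.678; smaller M is more luminous → Star 2.
L ratio = 10^(0.4 |ΔM|) = 10^1.471 = 29.58

Star 2 is more luminous, by a factor of 29.6.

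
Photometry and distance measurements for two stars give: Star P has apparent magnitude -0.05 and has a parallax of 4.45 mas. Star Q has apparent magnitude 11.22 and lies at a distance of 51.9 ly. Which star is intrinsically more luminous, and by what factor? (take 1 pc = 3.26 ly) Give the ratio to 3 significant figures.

Star P is more luminous, by a factor of 6.42×10^6.

Star P: p = 4.45 mas = 4.45×10^-3″ → d = 1/p = 224.7 pc
Star P: M = m − 5 log₁₀ d + 5 = -0.05 − 5·2.3516 + 5 = -6.808
Star Q: d = 51.9 ly / 3.26 = 15.92 pc
Star Q: M = m − 5 log₁₀ d + 5 = 11.22 − 5·1.2019 + 5 = 10.210
ΔM = M_P − M_Q = -6.808 − (10.210) = -17.018; smaller M is more luminous → Star P.
L ratio = 10^(0.4 |ΔM|) = 10^6.807 = 6.418×10^6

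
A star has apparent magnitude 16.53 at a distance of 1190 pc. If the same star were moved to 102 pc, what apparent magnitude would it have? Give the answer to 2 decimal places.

m ≈ 11.20

Flux ∝ 1/d², so Δm = 5 log₁₀(d₂/d₁) = 5 log₁₀(102/1190) = -5.335
m₂ = m₁ + Δm = 16.53 + (-5.335) = 11.195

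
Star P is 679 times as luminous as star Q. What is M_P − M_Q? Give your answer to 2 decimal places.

M_P − M_Q ≈ -7.08

Pogson: ΔM = −2.5 log₁₀(ratio) = −2.5 log₁₀(679) = −2.5 × 2.8319 = -7.080
Star P is brighter, so it has the smaller magnitude: the difference is negative.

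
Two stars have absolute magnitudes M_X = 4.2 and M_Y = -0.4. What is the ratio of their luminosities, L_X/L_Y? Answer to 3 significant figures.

L_X/L_Y ≈ 0.0145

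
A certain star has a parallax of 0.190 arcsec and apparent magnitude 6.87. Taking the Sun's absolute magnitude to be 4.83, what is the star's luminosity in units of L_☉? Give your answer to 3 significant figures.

L/L_☉ ≈ 0.0423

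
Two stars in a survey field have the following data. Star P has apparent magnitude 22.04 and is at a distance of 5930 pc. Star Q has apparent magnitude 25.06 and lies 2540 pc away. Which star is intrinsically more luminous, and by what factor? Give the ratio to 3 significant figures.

Star P is more luminous, by a factor of 88.0.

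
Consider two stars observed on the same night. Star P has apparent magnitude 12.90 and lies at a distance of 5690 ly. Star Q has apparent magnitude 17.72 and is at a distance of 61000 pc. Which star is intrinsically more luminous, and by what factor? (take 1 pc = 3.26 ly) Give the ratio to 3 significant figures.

Star Q is more luminous, by a factor of 14.4.

Star P: d = 5690 ly / 3.26 = 1745 pc
Star P: M = m − 5 log₁₀ d + 5 = 12.90 − 5·3.2419 + 5 = 1.691
Star Q: M = m − 5 log₁₀ d + 5 = 17.72 − 5·4.7853 + 5 = -1.207
ΔM = M_P − M_Q = 1.691 − (-1.207) = 2.897; smaller M is more luminous → Star Q.
L ratio = 10^(0.4 |ΔM|) = 10^1.159 = 14.42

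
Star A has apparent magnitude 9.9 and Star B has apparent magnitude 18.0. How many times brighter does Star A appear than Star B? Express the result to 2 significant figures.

Magnitude difference = -8.1
Flux ratio = 10^(−0.4 Δm) = 10^(−0.4 × -8.1) = 10^3.240 = 1738

1700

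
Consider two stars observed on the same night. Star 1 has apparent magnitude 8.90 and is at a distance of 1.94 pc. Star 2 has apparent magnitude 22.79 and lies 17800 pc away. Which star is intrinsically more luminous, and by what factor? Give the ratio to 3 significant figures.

Star 2 is more luminous, by a factor of 234.

Star 1: M = m − 5 log₁₀ d + 5 = 8.90 − 5·0.2878 + 5 = 12.461
Star 2: M = m − 5 log₁₀ d + 5 = 22.79 − 5·4.2504 + 5 = 6.538
ΔM = M_1 − M_2 = 12.461 − (6.538) = 5.923; smaller M is more luminous → Star 2.
L ratio = 10^(0.4 |ΔM|) = 10^2.369 = 234.0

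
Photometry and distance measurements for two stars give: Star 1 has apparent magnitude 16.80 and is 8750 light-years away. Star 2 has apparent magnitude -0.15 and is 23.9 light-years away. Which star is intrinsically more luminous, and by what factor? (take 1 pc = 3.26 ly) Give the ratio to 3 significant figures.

Star 2 is more luminous, by a factor of 45.0.

Star 1: d = 8750 ly / 3.26 = 2684 pc
Star 1: M = m − 5 log₁₀ d + 5 = 16.80 − 5·3.4288 + 5 = 4.656
Star 2: d = 23.9 ly / 3.26 = 7.331 pc
Star 2: M = m − 5 log₁₀ d + 5 = -0.15 − 5·0.8652 + 5 = 0.524
ΔM = M_1 − M_2 = 4.656 − (0.524) = 4.132; smaller M is more luminous → Star 2.
L ratio = 10^(0.4 |ΔM|) = 10^1.653 = 44.96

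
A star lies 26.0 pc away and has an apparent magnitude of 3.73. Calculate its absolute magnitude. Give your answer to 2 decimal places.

5 log₁₀(d/10 pc) = 5 log₁₀(26.00) − 5 = 2.075
M = m − 5 log₁₀(d/10) = 3.73 − 2.075 = 1.655

M ≈ 1.66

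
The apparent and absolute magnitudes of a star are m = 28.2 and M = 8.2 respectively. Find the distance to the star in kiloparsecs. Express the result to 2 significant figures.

d ≈ 100 kpc

μ = m − M = 20.000
m − M = 5 log₁₀ d − 5
log₁₀ d = (m − M)/5 + 1 = 5.0000
d = 10^5.0000 = 100000 pc
= 100.0 kpc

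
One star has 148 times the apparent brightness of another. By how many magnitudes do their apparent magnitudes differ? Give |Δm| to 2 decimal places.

|Δm| ≈ 5.43

Pogson: Δm = −2.5 log₁₀(ratio) = −2.5 log₁₀(148) = −2.5 × 2.1703 = -5.426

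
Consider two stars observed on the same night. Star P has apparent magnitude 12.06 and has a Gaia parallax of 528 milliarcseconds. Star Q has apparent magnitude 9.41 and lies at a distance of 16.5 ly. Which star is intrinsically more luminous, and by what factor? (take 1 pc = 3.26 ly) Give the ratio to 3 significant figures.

Star Q is more luminous, by a factor of 82.0.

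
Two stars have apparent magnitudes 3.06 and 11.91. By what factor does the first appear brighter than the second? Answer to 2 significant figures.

3500

Δm = 3.06 − (11.91) = -8.85
Flux ratio = 10^(−0.4 Δm) = 10^(−0.4 × -8.85) = 10^3.540 = 3467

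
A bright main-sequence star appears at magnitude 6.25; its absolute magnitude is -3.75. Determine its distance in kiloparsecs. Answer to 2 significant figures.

d ≈ 1.0 kpc

Distance modulus: m − M = 6.25 − (-3.75) = 10.000
m − M = 5 log₁₀ d − 5
log₁₀ d = (m − M)/5 + 1 = 3.0000
d = 10^3.0000 = 1000 pc
= 1.000 kpc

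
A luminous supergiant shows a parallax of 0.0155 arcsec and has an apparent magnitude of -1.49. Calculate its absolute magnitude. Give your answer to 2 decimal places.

d = 1/p = 1/0.0155″ = 64.52 pc
5 log₁₀(d/10 pc) = 5 log₁₀(64.52) − 5 = 4.048
M = m − 5 log₁₀(d/10) = -1.49 − 4.048 = -5.538

M ≈ -5.54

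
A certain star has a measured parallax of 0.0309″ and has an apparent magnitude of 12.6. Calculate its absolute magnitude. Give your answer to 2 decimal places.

M ≈ 10.05

d = 1/p = 1/0.0309″ = 32.36 pc
5 log₁₀(d/10 pc) = 5 log₁₀(32.36) − 5 = 2.550
M = m − 5 log₁₀(d/10) = 12.6 − 2.550 = 10.050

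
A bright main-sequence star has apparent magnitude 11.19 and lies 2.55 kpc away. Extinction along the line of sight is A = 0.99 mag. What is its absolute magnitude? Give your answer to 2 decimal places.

M ≈ -1.83

d = 2.55 kpc = 2550 pc
5 log₁₀(d/10 pc) = 5 log₁₀(2550) − 5 = 12.033
M = m − 5 log₁₀(d/10) − A = 11.19 − 12.033 − 0.99 = -1.833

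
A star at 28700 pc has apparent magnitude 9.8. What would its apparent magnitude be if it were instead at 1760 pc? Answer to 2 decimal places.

Flux ∝ 1/d², so Δm = 5 log₁₀(d₂/d₁) = 5 log₁₀(1760/28700) = -6.062
m₂ = m₁ + Δm = 9.8 + (-6.062) = 3.738

m ≈ 3.74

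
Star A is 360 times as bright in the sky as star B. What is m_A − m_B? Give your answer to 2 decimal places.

m_A − m_B ≈ -6.39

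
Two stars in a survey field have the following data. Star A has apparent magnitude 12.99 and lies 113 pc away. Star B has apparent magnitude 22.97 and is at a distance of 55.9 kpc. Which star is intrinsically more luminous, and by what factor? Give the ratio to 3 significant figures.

Star B is more luminous, by a factor of 24.9.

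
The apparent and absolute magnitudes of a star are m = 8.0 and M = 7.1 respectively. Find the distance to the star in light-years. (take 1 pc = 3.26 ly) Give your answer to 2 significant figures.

μ = m − M = 0.900
m − M = 5 log₁₀ d − 5
log₁₀ d = (m − M)/5 + 1 = 1.1800
d = 10^1.1800 = 15.14 pc
= 49.34 ly

d ≈ 49 ly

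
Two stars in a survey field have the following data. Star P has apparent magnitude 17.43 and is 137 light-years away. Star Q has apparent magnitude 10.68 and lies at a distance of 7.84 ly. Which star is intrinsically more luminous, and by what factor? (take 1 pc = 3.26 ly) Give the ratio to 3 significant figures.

Star Q is more luminous, by a factor of 1.64.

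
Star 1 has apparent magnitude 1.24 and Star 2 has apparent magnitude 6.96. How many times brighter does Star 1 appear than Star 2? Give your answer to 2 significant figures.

190

Δm = 1.24 − (6.96) = -5.72
Flux ratio = 10^(−0.4 Δm) = 10^(−0.4 × -5.72) = 10^2.288 = 194.1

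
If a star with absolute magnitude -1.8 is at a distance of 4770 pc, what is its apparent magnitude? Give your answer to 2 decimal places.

m ≈ 11.59

m = M + 5 log₁₀ d − 5 = -1.8 + 5·3.6785 − 5 = 11.593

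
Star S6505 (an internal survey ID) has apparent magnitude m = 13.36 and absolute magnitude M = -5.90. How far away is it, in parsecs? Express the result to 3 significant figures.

d ≈ 71100 pc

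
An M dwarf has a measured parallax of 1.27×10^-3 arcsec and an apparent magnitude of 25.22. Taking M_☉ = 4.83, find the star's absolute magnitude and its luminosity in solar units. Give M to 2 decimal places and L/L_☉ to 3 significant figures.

M ≈ 15.74; L/L_☉ ≈ 4.33×10^-5

d = 1/p = 1/1.27×10^-3″ = 787.4 pc
M = m − 5 log₁₀ d + 5 = 25.22 − 5·2.8962 + 5 = 15.739
M − M_☉ = 15.739 − 4.83 = 10.909
L/L_☉ = 10^(−0.4 × 10.909) = 4.329×10^-5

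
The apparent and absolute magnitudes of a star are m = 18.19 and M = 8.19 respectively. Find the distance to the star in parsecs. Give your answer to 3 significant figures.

d ≈ 1000 pc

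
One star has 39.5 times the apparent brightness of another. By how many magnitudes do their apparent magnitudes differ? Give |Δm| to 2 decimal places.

Pogson: Δm = −2.5 log₁₀(ratio) = −2.5 log₁₀(39.5) = −2.5 × 1.5966 = -3.991

|Δm| ≈ 3.99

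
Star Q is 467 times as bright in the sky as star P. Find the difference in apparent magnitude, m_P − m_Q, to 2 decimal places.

m_P − m_Q ≈ 6.67

Pogson: Δm = −2.5 log₁₀(ratio) = −2.5 log₁₀(467) = −2.5 × 2.6693 = -6.673
Star Q is brighter so has the smaller magnitude: m_P − m_Q is positive.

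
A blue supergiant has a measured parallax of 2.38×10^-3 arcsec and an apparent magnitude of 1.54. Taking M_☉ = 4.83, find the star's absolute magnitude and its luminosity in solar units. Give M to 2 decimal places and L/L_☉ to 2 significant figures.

M ≈ -6.58; L/L_☉ ≈ 37000

d = 1/p = 1/2.38×10^-3″ = 420.2 pc
M = m − 5 log₁₀ d + 5 = 1.54 − 5·2.6234 + 5 = -6.577
M − M_☉ = -6.577 − 4.83 = -11.407
L/L_☉ = 10^(−0.4 × -11.407) = 36550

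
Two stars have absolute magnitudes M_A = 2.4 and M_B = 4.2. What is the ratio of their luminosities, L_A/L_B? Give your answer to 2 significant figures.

L_A/L_B ≈ 5.2

ΔM = M_A − M_B = -1.8
L_A/L_B = 10^(−0.4 ΔM) = 10^0.720 = 5.248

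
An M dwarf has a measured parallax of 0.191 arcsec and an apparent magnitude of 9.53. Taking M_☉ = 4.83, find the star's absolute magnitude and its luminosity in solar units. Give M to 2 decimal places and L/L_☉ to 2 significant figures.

M ≈ 10.94; L/L_☉ ≈ 3.6×10^-3

d = 1/p = 1/0.191″ = 5.236 pc
M = m − 5 log₁₀ d + 5 = 9.53 − 5·0.7190 + 5 = 10.935
M − M_☉ = 10.935 − 4.83 = 6.105
L/L_☉ = 10^(−0.4 × 6.105) = 3.614×10^-3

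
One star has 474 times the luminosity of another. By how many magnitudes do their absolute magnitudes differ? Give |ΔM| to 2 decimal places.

|ΔM| ≈ 6.69

Pogson: ΔM = −2.5 log₁₀(ratio) = −2.5 log₁₀(474) = −2.5 × 2.6758 = -6.689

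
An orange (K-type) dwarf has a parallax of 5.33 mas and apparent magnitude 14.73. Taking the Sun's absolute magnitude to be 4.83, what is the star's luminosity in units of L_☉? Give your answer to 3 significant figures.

d = 1/p = 1000/5.33 mas = 187.6 pc
M = m − 5 log₁₀ d + 5 = 14.73 − 5·2.2733 + 5 = 8.364
M − M_☉ = 8.364 − 4.83 = 3.534
L/L_☉ = 10^(−0.4 × 3.534) = 0.03860

L/L_☉ ≈ 0.0386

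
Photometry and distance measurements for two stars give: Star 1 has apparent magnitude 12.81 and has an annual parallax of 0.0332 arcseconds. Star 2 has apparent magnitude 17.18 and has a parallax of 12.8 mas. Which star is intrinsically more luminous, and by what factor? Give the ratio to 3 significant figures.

Star 1 is more luminous, by a factor of 8.32.

Star 1: d = 1/p = 1/0.0332″ = 30.12 pc
Star 1: M = m − 5 log₁₀ d + 5 = 12.81 − 5·1.4789 + 5 = 10.416
Star 2: p = 12.8 mas = 0.0128″ → d = 1/p = 78.12 pc
Star 2: M = m − 5 log₁₀ d + 5 = 17.18 − 5·1.8928 + 5 = 12.716
ΔM = M_1 − M_2 = 10.416 − (12.716) = -2.300; smaller M is more luminous → Star 1.
L ratio = 10^(0.4 |ΔM|) = 10^0.920 = 8.320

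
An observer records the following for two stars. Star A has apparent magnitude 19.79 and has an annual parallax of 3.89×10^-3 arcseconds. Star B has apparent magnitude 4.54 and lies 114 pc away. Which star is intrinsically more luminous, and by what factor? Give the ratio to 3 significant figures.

Star B is more luminous, by a factor of 248000.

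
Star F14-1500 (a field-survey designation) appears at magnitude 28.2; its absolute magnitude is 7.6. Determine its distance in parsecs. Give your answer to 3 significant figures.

μ = m − M = 20.600
m − M = 5 log₁₀ d − 5
log₁₀ d = (m − M)/5 + 1 = 5.1200
d = 10^5.1200 = 131800 pc

d ≈ 132000 pc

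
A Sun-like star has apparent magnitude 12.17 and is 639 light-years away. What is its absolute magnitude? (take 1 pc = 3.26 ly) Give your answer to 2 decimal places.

M ≈ 5.71

d = 639 ly / 3.26 = 196.0 pc
5 log₁₀(d/10 pc) = 5 log₁₀(196.0) − 5 = 6.461
M = m − 5 log₁₀(d/10) = 12.17 − 6.461 = 5.709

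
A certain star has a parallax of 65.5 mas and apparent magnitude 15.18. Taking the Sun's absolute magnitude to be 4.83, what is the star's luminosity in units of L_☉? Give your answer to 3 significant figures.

d = 1/p = 1000/65.5 mas = 15.27 pc
M = m − 5 log₁₀ d + 5 = 15.18 − 5·1.1838 + 5 = 14.261
M − M_☉ = 14.261 − 4.83 = 9.431
L/L_☉ = 10^(−0.4 × 9.431) = 1.689×10^-4

L/L_☉ ≈ 1.69×10^-4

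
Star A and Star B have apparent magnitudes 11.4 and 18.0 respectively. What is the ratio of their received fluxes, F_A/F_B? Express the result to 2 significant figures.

F_A/F_B ≈ 440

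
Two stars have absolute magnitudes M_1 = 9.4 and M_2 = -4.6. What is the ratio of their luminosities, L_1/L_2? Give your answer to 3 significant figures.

L_1/L_2 ≈ 2.51×10^-6

ΔM = M_1 − M_2 = 14.0
L_1/L_2 = 10^(−0.4 ΔM) = 10^-5.600 = 2.512×10^-6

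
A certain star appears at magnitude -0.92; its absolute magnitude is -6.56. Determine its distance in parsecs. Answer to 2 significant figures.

d ≈ 130 pc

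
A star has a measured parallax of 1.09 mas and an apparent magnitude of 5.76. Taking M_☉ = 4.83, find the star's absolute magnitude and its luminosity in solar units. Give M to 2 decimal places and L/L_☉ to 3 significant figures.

d = 1/p = 1000/1.09 mas = 917.4 pc
M = m − 5 log₁₀ d + 5 = 5.76 − 5·2.9626 + 5 = -4.053
M − M_☉ = -4.053 − 4.83 = -8.883
L/L_☉ = 10^(−0.4 × -8.883) = 3574

M ≈ -4.05; L/L_☉ ≈ 3570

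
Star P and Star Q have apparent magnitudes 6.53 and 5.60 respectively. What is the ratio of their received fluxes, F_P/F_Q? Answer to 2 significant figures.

F_P/F_Q ≈ 0.42

Magnitude difference = 0.93
Flux ratio = 10^(−0.4 Δm) = 10^(−0.4 × 0.93) = 10^-0.372 = 0.4246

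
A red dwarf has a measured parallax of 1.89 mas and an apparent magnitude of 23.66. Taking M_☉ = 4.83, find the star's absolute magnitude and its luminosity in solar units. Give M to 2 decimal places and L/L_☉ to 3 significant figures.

M ≈ 15.04; L/L_☉ ≈ 8.22×10^-5

d = 1/p = 1000/1.89 mas = 529.1 pc
M = m − 5 log₁₀ d + 5 = 23.66 − 5·2.7235 + 5 = 15.042
M − M_☉ = 15.042 − 4.83 = 10.212
L/L_☉ = 10^(−0.4 × 10.212) = 8.224×10^-5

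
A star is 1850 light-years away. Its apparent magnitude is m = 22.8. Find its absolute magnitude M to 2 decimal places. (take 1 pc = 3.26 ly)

M ≈ 14.03

d = 1850 ly / 3.26 = 567.5 pc
5 log₁₀(d/10 pc) = 5 log₁₀(567.5) − 5 = 8.770
M = m − 5 log₁₀(d/10) = 22.8 − 8.770 = 14.030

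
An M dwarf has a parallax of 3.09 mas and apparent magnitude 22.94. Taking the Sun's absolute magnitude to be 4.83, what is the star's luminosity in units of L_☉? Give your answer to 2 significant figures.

L/L_☉ ≈ 6.0×10^-5

d = 1/p = 1000/3.09 mas = 323.6 pc
M = m − 5 log₁₀ d + 5 = 22.94 − 5·2.5100 + 5 = 15.390
M − M_☉ = 15.390 − 4.83 = 10.560
L/L_☉ = 10^(−0.4 × 10.560) = 5.971×10^-5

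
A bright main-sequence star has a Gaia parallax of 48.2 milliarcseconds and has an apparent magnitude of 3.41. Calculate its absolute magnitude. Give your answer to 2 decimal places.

p = 48.2 mas = 0.0482″ → d = 1/p = 20.75 pc
5 log₁₀(d/10 pc) = 5 log₁₀(20.75) − 5 = 1.585
M = m − 5 log₁₀(d/10) = 3.41 − 1.585 = 1.825

M ≈ 1.83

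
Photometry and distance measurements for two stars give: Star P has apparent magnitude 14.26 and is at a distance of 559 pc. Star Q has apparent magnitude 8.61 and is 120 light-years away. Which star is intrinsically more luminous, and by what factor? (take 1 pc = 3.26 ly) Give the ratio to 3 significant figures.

Star P: M = m − 5 log₁₀ d + 5 = 14.26 − 5·2.7474 + 5 = 5.523
Star Q: d = 120 ly / 3.26 = 36.81 pc
Star Q: M = m − 5 log₁₀ d + 5 = 8.61 − 5·1.5660 + 5 = 5.780
ΔM = M_P − M_Q = 5.523 − (5.780) = -0.257; smaller M is more luminous → Star P.
L ratio = 10^(0.4 |ΔM|) = 10^0.103 = 1.267

Star P is more luminous, by a factor of 1.27.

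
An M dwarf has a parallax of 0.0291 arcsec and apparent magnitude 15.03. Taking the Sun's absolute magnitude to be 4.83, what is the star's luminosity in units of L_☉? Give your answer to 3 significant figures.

d = 1/p = 1/0.0291″ = 34.36 pc
M = m − 5 log₁₀ d + 5 = 15.03 − 5·1.5361 + 5 = 12.349
M − M_☉ = 12.349 − 4.83 = 7.519
L/L_☉ = 10^(−0.4 × 7.519) = 9.822×10^-4

L/L_☉ ≈ 9.82×10^-4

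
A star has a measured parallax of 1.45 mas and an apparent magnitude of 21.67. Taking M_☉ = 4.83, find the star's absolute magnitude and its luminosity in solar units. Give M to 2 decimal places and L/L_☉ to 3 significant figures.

d = 1/p = 1000/1.45 mas = 689.7 pc
M = m − 5 log₁₀ d + 5 = 21.67 − 5·2.8386 + 5 = 12.477
M − M_☉ = 12.477 − 4.83 = 7.647
L/L_☉ = 10^(−0.4 × 7.647) = 8.735×10^-4

M ≈ 12.48; L/L_☉ ≈ 8.74×10^-4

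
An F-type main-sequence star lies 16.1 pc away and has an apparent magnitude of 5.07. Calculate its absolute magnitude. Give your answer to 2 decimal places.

M ≈ 4.04

5 log₁₀(d/10 pc) = 5 log₁₀(16.10) − 5 = 1.034
M = m − 5 log₁₀(d/10) = 5.07 − 1.034 = 4.036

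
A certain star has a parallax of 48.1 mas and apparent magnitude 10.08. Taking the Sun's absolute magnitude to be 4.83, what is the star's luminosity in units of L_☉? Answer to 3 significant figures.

L/L_☉ ≈ 0.0343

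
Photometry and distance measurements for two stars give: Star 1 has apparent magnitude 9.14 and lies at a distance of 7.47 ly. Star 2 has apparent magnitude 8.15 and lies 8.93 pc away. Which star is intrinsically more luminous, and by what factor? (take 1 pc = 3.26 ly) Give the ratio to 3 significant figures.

Star 1: d = 7.47 ly / 3.26 = 2.291 pc
Star 1: M = m − 5 log₁₀ d + 5 = 9.14 − 5·0.3601 + 5 = 12.339
Star 2: M = m − 5 log₁₀ d + 5 = 8.15 − 5·0.9509 + 5 = 8.396
ΔM = M_1 − M_2 = 12.339 − (8.396) = 3.944; smaller M is more luminous → Star 2.
L ratio = 10^(0.4 |ΔM|) = 10^1.577 = 37.80

Star 2 is more luminous, by a factor of 37.8.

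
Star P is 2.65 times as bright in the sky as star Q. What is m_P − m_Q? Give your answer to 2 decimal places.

Pogson: Δm = −2.5 log₁₀(ratio) = −2.5 log₁₀(2.65) = −2.5 × 0.4232 = -1.058
Star P is brighter, so it has the smaller magnitude: the difference is negative.

m_P − m_Q ≈ -1.06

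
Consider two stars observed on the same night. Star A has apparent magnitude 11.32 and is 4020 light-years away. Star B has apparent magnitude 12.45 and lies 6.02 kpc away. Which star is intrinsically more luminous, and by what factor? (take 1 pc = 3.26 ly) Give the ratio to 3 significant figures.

Star B is more luminous, by a factor of 8.42.

Star A: d = 4020 ly / 3.26 = 1233 pc
Star A: M = m − 5 log₁₀ d + 5 = 11.32 − 5·3.0910 + 5 = 0.865
Star B: d = 6.02 kpc = 6020 pc
Star B: M = m − 5 log₁₀ d + 5 = 12.45 − 5·3.7796 + 5 = -1.448
ΔM = M_A − M_B = 0.865 − (-1.448) = 2.313; smaller M is more luminous → Star B.
L ratio = 10^(0.4 |ΔM|) = 10^0.925 = 8.417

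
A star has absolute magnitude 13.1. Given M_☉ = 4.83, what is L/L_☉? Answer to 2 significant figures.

L/L_☉ ≈ 4.9×10^-4

M − M_☉ = 13.1 − 4.83 = 8.270
L/L_☉ = 10^(−0.4 (M − M_☉)) = 10^-3.308 = 4.920×10^-4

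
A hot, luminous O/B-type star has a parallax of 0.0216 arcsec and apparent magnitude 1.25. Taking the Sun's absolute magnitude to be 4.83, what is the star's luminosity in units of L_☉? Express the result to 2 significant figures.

d = 1/p = 1/0.0216″ = 46.30 pc
M = m − 5 log₁₀ d + 5 = 1.25 − 5·1.6655 + 5 = -2.078
M − M_☉ = -2.078 − 4.83 = -6.908
L/L_☉ = 10^(−0.4 × -6.908) = 579.6

L/L_☉ ≈ 580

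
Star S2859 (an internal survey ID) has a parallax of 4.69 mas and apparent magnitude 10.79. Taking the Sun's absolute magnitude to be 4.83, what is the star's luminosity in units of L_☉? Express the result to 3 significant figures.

d = 1/p = 1000/4.69 mas = 213.2 pc
M = m − 5 log₁₀ d + 5 = 10.79 − 5·2.3288 + 5 = 4.146
M − M_☉ = 4.146 − 4.83 = -0.684
L/L_☉ = 10^(−0.4 × -0.684) = 1.878

L/L_☉ ≈ 1.88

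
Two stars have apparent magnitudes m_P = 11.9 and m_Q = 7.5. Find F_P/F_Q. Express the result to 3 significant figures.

Δm = 11.9 − (7.5) = 4.4
Flux ratio = 10^(−0.4 Δm) = 10^(−0.4 × 4.4) = 10^-1.760 = 0.01738

F_P/F_Q ≈ 0.0174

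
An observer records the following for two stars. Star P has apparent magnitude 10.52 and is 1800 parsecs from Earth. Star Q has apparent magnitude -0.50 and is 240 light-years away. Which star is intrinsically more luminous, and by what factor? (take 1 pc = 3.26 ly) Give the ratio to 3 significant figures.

Star Q is more luminous, by a factor of 42.8.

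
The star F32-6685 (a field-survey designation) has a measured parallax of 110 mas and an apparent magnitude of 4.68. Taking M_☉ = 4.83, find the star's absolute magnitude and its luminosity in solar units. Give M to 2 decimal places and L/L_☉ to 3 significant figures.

d = 1/p = 1000/110 mas = 9.091 pc
M = m − 5 log₁₀ d + 5 = 4.68 − 5·0.9586 + 5 = 4.887
M − M_☉ = 4.887 − 4.83 = 0.057
L/L_☉ = 10^(−0.4 × 0.057) = 0.9489

M ≈ 4.89; L/L_☉ ≈ 0.949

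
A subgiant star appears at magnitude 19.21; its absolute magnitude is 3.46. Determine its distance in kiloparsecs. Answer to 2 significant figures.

d ≈ 14 kpc

μ = m − M = 15.750
m − M = 5 log₁₀ d − 5
log₁₀ d = (m − M)/5 + 1 = 4.1500
d = 10^4.1500 = 14130 pc
= 14.13 kpc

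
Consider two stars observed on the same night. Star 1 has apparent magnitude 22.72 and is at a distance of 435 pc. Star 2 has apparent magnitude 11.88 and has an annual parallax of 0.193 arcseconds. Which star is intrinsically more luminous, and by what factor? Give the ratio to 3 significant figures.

Star 1: M = m − 5 log₁₀ d + 5 = 22.72 − 5·2.6385 + 5 = 14.528
Star 2: d = 1/p = 1/0.193″ = 5.181 pc
Star 2: M = m − 5 log₁₀ d + 5 = 11.88 − 5·0.7144 + 5 = 13.308
ΔM = M_1 − M_2 = 14.528 − (13.308) = 1.220; smaller M is more luminous → Star 2.
L ratio = 10^(0.4 |ΔM|) = 10^0.488 = 3.075

Star 2 is more luminous, by a factor of 3.08.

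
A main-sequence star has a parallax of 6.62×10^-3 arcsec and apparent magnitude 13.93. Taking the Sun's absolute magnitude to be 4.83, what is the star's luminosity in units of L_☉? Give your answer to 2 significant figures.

L/L_☉ ≈ 0.052

d = 1/p = 1/6.62×10^-3″ = 151.1 pc
M = m − 5 log₁₀ d + 5 = 13.93 − 5·2.1791 + 5 = 8.034
M − M_☉ = 8.034 − 4.83 = 3.204
L/L_☉ = 10^(−0.4 × 3.204) = 0.05227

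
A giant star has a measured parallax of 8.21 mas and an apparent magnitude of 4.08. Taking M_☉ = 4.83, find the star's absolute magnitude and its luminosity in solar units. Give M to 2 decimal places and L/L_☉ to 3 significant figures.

M ≈ -1.35; L/L_☉ ≈ 296

d = 1/p = 1000/8.21 mas = 121.8 pc
M = m − 5 log₁₀ d + 5 = 4.08 − 5·2.0857 + 5 = -1.348
M − M_☉ = -1.348 − 4.83 = -6.178
L/L_☉ = 10^(−0.4 × -6.178) = 296.0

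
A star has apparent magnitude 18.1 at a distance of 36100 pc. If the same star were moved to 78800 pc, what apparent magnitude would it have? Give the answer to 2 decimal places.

m ≈ 19.80

Flux ∝ 1/d², so Δm = 5 log₁₀(d₂/d₁) = 5 log₁₀(78800/36100) = 1.695
m₂ = m₁ + Δm = 18.1 + (1.695) = 19.795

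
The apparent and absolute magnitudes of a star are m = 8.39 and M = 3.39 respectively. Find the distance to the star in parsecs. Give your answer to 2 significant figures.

μ = m − M = 5.000
m − M = 5 log₁₀ d − 5
log₁₀ d = (m − M)/5 + 1 = 2.0000
d = 10^2.0000 = 100.0 pc

d ≈ 100 pc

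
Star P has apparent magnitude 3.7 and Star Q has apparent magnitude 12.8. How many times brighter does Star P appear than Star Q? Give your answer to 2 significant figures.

4400

Δm = 3.7 − (12.8) = -9.1
Flux ratio = 10^(−0.4 Δm) = 10^(−0.4 × -9.1) = 10^3.640 = 4365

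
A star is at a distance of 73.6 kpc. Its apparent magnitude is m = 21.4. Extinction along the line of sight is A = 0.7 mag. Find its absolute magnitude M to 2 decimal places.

d = 73.6 kpc = 73600 pc
5 log₁₀(d/10 pc) = 5 log₁₀(73600) − 5 = 19.334
M = m − 5 log₁₀(d/10) − A = 21.4 − 19.334 − 0.7 = 1.366

M ≈ 1.37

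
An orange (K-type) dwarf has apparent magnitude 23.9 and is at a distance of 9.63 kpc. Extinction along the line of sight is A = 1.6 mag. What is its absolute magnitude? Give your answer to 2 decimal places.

M ≈ 7.38

d = 9.63 kpc = 9630 pc
5 log₁₀(d/10 pc) = 5 log₁₀(9630) − 5 = 14.918
M = m − 5 log₁₀(d/10) − A = 23.9 − 14.918 − 1.6 = 7.382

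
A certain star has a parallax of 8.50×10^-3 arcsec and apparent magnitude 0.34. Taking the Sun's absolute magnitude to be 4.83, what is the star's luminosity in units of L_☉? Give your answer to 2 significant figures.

d = 1/p = 1/8.50×10^-3″ = 117.6 pc
M = m − 5 log₁₀ d + 5 = 0.34 − 5·2.0706 + 5 = -5.013
M − M_☉ = -5.013 − 4.83 = -9.843
L/L_☉ = 10^(−0.4 × -9.843) = 8653

L/L_☉ ≈ 8700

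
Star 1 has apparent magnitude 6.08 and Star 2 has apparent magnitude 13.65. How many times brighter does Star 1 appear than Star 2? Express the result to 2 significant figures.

Magnitude difference = -7.57
Flux ratio = 10^(−0.4 Δm) = 10^(−0.4 × -7.57) = 10^3.028 = 1067

1100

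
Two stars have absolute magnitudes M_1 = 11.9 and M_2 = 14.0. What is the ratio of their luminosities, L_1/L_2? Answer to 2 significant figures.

L_1/L_2 ≈ 6.9

ΔM = M_1 − M_2 = -2.1
L_1/L_2 = 10^(−0.4 ΔM) = 10^0.840 = 6.918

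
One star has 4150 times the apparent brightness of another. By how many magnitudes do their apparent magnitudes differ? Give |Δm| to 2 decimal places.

|Δm| ≈ 9.05

Pogson: Δm = −2.5 log₁₀(ratio) = −2.5 log₁₀(4150) = −2.5 × 3.6180 = -9.045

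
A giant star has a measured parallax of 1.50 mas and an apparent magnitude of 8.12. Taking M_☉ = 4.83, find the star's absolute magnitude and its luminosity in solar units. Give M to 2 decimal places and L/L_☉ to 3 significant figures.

d = 1/p = 1000/1.50 mas = 666.7 pc
M = m − 5 log₁₀ d + 5 = 8.12 − 5·2.8239 + 5 = -1.000
M − M_☉ = -1.000 − 4.83 = -5.830
L/L_☉ = 10^(−0.4 × -5.830) = 214.7

M ≈ -1.00; L/L_☉ ≈ 215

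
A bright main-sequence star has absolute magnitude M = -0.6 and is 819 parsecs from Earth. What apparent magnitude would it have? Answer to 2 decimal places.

m ≈ 8.97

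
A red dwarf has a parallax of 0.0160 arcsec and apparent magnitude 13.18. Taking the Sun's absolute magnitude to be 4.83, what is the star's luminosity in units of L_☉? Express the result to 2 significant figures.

L/L_☉ ≈ 0.018

d = 1/p = 1/0.0160″ = 62.50 pc
M = m − 5 log₁₀ d + 5 = 13.18 − 5·1.7959 + 5 = 9.201
M − M_☉ = 9.201 − 4.83 = 4.371
L/L_☉ = 10^(−0.4 × 4.371) = 0.01786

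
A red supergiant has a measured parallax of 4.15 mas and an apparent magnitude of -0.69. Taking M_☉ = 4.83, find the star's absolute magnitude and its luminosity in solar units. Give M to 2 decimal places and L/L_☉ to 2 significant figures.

M ≈ -7.60; L/L_☉ ≈ 94000

d = 1/p = 1000/4.15 mas = 241.0 pc
M = m − 5 log₁₀ d + 5 = -0.69 − 5·2.3820 + 5 = -7.600
M − M_☉ = -7.600 − 4.83 = -12.430
L/L_☉ = 10^(−0.4 × -12.430) = 93740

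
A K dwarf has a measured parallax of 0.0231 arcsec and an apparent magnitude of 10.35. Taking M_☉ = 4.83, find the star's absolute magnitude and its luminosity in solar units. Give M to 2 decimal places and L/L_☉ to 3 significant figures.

d = 1/p = 1/0.0231″ = 43.29 pc
M = m − 5 log₁₀ d + 5 = 10.35 − 5·1.6364 + 5 = 7.168
M − M_☉ = 7.168 − 4.83 = 2.338
L/L_☉ = 10^(−0.4 × 2.338) = 0.1161

M ≈ 7.17; L/L_☉ ≈ 0.116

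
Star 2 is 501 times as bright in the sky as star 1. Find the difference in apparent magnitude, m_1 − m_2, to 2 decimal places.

Pogson: Δm = −2.5 log₁₀(ratio) = −2.5 log₁₀(501) = −2.5 × 2.6998 = -6.750
Star 2 is brighter so has the smaller magnitude: m_1 − m_2 is positive.

m_1 − m_2 ≈ 6.75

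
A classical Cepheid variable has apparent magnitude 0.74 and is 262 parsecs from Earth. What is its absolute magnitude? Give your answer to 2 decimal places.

5 log₁₀(d/10 pc) = 5 log₁₀(262.0) − 5 = 7.092
M = m − 5 log₁₀(d/10) = 0.74 − 7.092 = -6.352

M ≈ -6.35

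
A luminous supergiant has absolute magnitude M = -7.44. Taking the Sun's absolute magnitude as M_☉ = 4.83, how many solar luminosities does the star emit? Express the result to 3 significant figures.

M − M_☉ = -7.44 − 4.83 = -12.270
L/L_☉ = 10^(−0.4 (M − M_☉)) = 10^4.908 = 80910

L/L_☉ ≈ 80900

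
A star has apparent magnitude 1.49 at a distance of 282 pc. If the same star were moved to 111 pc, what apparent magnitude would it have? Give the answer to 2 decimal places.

m ≈ -0.53

Flux ∝ 1/d², so Δm = 5 log₁₀(d₂/d₁) = 5 log₁₀(111/282) = -2.025
m₂ = m₁ + Δm = 1.49 + (-2.025) = -0.535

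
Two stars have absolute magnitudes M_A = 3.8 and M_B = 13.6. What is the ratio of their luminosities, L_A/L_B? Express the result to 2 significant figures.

ΔM = M_A − M_B = -9.8
L_A/L_B = 10^(−0.4 ΔM) = 10^3.920 = 8318

L_A/L_B ≈ 8300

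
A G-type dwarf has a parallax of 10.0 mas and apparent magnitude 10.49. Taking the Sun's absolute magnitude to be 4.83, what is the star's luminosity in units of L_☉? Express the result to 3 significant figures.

L/L_☉ ≈ 0.545

d = 1/p = 1000/10.0 mas = 100.0 pc
M = m − 5 log₁₀ d + 5 = 10.49 − 5·2.0000 + 5 = 5.490
M − M_☉ = 5.490 − 4.83 = 0.660
L/L_☉ = 10^(−0.4 × 0.660) = 0.5445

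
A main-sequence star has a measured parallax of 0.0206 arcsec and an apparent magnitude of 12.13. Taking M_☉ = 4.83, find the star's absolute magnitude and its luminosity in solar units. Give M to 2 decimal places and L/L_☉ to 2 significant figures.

d = 1/p = 1/0.0206″ = 48.54 pc
M = m − 5 log₁₀ d + 5 = 12.13 − 5·1.6861 + 5 = 8.699
M − M_☉ = 8.699 − 4.83 = 3.869
L/L_☉ = 10^(−0.4 × 3.869) = 0.02833

M ≈ 8.70; L/L_☉ ≈ 0.028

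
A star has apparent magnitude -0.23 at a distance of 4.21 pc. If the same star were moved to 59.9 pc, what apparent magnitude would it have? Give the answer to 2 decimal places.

m ≈ 5.54

Flux ∝ 1/d², so Δm = 5 log₁₀(d₂/d₁) = 5 log₁₀(59.9/4.21) = 5.766
m₂ = m₁ + Δm = -0.23 + (5.766) = 5.536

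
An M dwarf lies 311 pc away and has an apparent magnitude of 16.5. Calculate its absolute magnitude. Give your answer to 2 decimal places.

5 log₁₀(d/10 pc) = 5 log₁₀(311.0) − 5 = 7.464
M = m − 5 log₁₀(d/10) = 16.5 − 7.464 = 9.036

M ≈ 9.04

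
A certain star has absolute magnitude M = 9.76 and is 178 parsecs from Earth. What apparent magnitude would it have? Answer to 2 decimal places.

m ≈ 16.01

m = M + 5 log₁₀ d − 5 = 9.76 + 5·2.2504 − 5 = 16.012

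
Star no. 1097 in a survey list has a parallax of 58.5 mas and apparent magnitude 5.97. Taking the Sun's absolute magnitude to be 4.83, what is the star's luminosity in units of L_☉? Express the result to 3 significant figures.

L/L_☉ ≈ 1.02

d = 1/p = 1000/58.5 mas = 17.09 pc
M = m − 5 log₁₀ d + 5 = 5.97 − 5·1.2328 + 5 = 4.806
M − M_☉ = 4.806 − 4.83 = -0.024
L/L_☉ = 10^(−0.4 × -0.024) = 1.023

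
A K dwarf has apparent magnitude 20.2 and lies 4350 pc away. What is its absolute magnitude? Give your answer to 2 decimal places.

M ≈ 7.01

5 log₁₀(d/10 pc) = 5 log₁₀(4350) − 5 = 13.192
M = m − 5 log₁₀(d/10) = 20.2 − 13.192 = 7.008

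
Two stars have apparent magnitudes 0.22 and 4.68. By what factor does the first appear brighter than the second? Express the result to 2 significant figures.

Δm = 0.22 − (4.68) = -4.46
Flux ratio = 10^(−0.4 Δm) = 10^(−0.4 × -4.46) = 10^1.784 = 60.81

61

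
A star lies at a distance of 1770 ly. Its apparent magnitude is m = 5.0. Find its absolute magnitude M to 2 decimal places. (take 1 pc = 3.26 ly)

d = 1770 ly / 3.26 = 542.9 pc
5 log₁₀(d/10 pc) = 5 log₁₀(542.9) − 5 = 8.674
M = m − 5 log₁₀(d/10) = 5.0 − 8.674 = -3.674

M ≈ -3.67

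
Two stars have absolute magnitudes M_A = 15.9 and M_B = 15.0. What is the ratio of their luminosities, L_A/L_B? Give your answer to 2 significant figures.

ΔM = M_A − M_B = 0.9
L_A/L_B = 10^(−0.4 ΔM) = 10^-0.360 = 0.4365

L_A/L_B ≈ 0.44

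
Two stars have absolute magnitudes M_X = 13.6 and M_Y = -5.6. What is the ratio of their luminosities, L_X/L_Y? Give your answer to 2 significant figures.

ΔM = M_X − M_Y = 19.2
L_X/L_Y = 10^(−0.4 ΔM) = 10^-7.680 = 2.089×10^-8

L_X/L_Y ≈ 2.1×10^-8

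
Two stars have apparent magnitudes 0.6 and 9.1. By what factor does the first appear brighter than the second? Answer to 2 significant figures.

Δm = 0.6 − (9.1) = -8.5
Flux ratio = 10^(−0.4 Δm) = 10^(−0.4 × -8.5) = 10^3.400 = 2512

2500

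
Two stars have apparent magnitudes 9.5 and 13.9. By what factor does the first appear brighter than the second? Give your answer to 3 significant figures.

Δm = 9.5 − (13.9) = -4.4
Flux ratio = 10^(−0.4 Δm) = 10^(−0.4 × -4.4) = 10^1.760 = 57.54

57.5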